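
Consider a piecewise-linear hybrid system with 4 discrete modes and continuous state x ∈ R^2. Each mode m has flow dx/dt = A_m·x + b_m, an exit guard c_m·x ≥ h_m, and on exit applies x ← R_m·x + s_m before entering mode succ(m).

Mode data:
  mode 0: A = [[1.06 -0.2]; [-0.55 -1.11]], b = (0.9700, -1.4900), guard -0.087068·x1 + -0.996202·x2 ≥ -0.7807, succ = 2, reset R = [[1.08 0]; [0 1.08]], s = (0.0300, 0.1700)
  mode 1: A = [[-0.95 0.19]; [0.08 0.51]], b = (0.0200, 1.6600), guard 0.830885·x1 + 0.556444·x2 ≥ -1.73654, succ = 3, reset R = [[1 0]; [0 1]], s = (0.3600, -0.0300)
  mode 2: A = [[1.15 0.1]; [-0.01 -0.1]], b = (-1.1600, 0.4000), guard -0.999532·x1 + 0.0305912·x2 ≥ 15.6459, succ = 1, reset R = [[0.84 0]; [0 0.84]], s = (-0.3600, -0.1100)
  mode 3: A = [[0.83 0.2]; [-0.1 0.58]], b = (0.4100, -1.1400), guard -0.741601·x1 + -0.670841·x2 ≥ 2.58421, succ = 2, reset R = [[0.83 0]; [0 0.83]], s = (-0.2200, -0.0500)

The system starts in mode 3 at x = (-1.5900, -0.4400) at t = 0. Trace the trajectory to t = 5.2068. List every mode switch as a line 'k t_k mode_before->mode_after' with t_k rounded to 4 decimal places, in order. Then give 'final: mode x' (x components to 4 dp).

Mode 3: guard c·x = 2.5842 hit at Δt = 0.5646 (t = 0.5646), x⁻ = (-2.3593, -1.2440) → reset → x⁺ = (-2.1783, -1.0825), jump to mode 2
Mode 2: guard c·x = 15.6459 hit at Δt = 1.4236 (t = 1.9882), x⁻ = (-15.6627, -0.3110) → reset → x⁺ = (-13.5167, -0.3712), jump to mode 1
Mode 1: guard c·x = -1.7365 hit at Δt = 1.5065 (t = 3.4947), x⁻ = (-3.1249, 1.5453) → reset → x⁺ = (-2.7649, 1.5153), jump to mode 3
Mode 3: guard c·x = 2.5842 hit at Δt = 0.9286 (t = 4.4233), x⁻ = (-4.9689, 1.6408) → reset → x⁺ = (-4.3441, 1.3118), jump to mode 2
Mode 2: flow for 0.7835 to horizon, guard not reached → x = (-11.9904, 1.5721)

1 0.5646 3->2
2 1.9882 2->1
3 3.4947 1->3
4 4.4233 3->2
final: 2 -11.9904 1.5721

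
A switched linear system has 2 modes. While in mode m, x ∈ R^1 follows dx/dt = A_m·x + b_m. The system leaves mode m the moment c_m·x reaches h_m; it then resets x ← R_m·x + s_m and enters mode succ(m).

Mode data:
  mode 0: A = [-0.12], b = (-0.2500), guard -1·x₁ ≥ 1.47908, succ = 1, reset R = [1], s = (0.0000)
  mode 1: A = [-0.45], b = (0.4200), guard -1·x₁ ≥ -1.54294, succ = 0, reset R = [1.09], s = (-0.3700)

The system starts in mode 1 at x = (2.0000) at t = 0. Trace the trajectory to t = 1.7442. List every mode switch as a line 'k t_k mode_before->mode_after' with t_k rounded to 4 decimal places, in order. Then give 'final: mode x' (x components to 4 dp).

1 1.2433 1->0
final: 0 1.1137

Mode 1: guard c·x = -1.5429 hit at Δt = 1.2433 (t = 1.2433), x⁻ = (1.5429) → reset → x⁺ = (1.3118), jump to mode 0
Mode 0: flow for 0.5009 to horizon, guard not reached → x = (1.1137)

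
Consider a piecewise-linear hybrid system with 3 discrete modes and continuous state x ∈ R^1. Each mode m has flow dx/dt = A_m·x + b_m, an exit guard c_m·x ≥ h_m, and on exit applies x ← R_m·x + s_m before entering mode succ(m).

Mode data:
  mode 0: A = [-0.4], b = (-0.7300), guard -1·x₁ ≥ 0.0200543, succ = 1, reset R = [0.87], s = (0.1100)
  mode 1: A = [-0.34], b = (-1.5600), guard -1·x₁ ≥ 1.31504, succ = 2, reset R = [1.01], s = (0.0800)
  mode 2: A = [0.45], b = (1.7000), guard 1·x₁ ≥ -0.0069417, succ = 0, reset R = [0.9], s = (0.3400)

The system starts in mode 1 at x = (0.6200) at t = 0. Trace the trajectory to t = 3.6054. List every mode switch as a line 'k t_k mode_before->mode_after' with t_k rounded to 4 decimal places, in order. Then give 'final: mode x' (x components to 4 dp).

1 1.3661 1->2
2 2.2533 2->0
3 2.7008 0->1
final: 1 -1.1467

Mode 1: guard c·x = 1.3150 hit at Δt = 1.3661 (t = 1.3661), x⁻ = (-1.3150) → reset → x⁺ = (-1.2482), jump to mode 2
Mode 2: guard c·x = -0.0069 hit at Δt = 0.8872 (t = 2.2533), x⁻ = (-0.0069) → reset → x⁺ = (0.3338), jump to mode 0
Mode 0: guard c·x = 0.0201 hit at Δt = 0.4475 (t = 2.7008), x⁻ = (-0.0201) → reset → x⁺ = (0.0926), jump to mode 1
Mode 1: flow for 0.9046 to horizon, guard not reached → x = (-1.1467)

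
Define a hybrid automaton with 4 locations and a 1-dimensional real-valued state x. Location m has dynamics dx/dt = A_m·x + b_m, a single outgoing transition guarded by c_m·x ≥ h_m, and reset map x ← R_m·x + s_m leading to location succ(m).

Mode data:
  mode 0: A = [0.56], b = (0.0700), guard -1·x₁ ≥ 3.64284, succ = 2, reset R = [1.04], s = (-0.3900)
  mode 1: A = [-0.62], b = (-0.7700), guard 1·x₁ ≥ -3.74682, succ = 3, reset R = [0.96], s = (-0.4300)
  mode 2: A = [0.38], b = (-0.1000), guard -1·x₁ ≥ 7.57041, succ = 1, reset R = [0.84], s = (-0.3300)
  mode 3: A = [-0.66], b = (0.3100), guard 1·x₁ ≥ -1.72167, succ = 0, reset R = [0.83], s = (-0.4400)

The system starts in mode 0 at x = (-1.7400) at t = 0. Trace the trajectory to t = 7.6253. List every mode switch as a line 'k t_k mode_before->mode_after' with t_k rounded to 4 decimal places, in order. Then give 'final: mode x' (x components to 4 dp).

Mode 0: guard c·x = 3.6428 hit at Δt = 1.3902 (t = 1.3902), x⁻ = (-3.6428) → reset → x⁺ = (-4.1786), jump to mode 2
Mode 2: guard c·x = 7.5704 hit at Δt = 1.4931 (t = 2.8833), x⁻ = (-7.5704) → reset → x⁺ = (-6.6891), jump to mode 1
Mode 1: guard c·x = -3.7468 hit at Δt = 1.2530 (t = 4.1363), x⁻ = (-3.7468) → reset → x⁺ = (-4.0269), jump to mode 3
Mode 3: guard c·x = -1.7217 hit at Δt = 1.0891 (t = 5.2254), x⁻ = (-1.7217) → reset → x⁺ = (-1.8690), jump to mode 0
Mode 0: guard c·x = 3.6428 hit at Δt = 1.2530 (t = 6.4784), x⁻ = (-3.6428) → reset → x⁺ = (-4.1786), jump to mode 2
Mode 2: flow for 1.1469 to horizon, guard not reached → x = (-6.6048)

1 1.3902 0->2
2 2.8833 2->1
3 4.1363 1->3
4 5.2254 3->0
5 6.4784 0->2
final: 2 -6.6048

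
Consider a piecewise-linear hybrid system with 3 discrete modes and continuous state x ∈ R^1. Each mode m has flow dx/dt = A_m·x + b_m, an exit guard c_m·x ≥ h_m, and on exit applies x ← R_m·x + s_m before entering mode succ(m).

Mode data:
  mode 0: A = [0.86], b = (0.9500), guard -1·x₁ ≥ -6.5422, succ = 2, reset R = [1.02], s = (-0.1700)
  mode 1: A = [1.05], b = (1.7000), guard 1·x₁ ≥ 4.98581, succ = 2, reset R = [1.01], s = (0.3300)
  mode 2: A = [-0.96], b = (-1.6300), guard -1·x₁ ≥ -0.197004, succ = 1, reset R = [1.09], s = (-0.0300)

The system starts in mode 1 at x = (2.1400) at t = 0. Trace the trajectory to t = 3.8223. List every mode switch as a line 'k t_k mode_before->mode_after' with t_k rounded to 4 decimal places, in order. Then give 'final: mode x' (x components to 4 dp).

1 0.5368 1->2
2 1.9074 2->1
3 3.1435 1->2
final: 2 1.9836

Mode 1: guard c·x = 4.9858 hit at Δt = 0.5368 (t = 0.5368), x⁻ = (4.9858) → reset → x⁺ = (5.3657), jump to mode 2
Mode 2: guard c·x = -0.1970 hit at Δt = 1.3706 (t = 1.9074), x⁻ = (0.1970) → reset → x⁺ = (0.1847), jump to mode 1
Mode 1: guard c·x = 4.9858 hit at Δt = 1.2361 (t = 3.1435), x⁻ = (4.9858) → reset → x⁺ = (5.3657), jump to mode 2
Mode 2: flow for 0.6788 to horizon, guard not reached → x = (1.9836)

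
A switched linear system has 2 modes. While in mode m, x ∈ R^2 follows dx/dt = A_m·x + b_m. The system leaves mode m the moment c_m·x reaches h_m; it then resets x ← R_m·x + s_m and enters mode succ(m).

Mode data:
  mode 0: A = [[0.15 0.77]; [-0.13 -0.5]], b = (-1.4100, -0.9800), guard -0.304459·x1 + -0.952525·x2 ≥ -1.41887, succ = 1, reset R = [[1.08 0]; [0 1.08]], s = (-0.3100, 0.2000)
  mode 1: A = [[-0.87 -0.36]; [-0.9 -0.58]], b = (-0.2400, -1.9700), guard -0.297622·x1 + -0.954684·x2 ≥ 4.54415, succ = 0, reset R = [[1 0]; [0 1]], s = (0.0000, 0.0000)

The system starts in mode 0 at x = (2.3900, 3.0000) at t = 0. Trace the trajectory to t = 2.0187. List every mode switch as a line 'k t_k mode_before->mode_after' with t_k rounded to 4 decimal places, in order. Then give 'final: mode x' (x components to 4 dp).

Mode 0: guard c·x = -1.4189 hit at Δt = 1.0899 (t = 1.0899), x⁻ = (2.7287, 0.6174) → reset → x⁺ = (2.6370, 0.8668), jump to mode 1
Mode 1: flow for 0.9288 to horizon, guard not reached → x = (1.2477, -2.0162)

1 1.0899 0->1
final: 1 1.2477 -2.0162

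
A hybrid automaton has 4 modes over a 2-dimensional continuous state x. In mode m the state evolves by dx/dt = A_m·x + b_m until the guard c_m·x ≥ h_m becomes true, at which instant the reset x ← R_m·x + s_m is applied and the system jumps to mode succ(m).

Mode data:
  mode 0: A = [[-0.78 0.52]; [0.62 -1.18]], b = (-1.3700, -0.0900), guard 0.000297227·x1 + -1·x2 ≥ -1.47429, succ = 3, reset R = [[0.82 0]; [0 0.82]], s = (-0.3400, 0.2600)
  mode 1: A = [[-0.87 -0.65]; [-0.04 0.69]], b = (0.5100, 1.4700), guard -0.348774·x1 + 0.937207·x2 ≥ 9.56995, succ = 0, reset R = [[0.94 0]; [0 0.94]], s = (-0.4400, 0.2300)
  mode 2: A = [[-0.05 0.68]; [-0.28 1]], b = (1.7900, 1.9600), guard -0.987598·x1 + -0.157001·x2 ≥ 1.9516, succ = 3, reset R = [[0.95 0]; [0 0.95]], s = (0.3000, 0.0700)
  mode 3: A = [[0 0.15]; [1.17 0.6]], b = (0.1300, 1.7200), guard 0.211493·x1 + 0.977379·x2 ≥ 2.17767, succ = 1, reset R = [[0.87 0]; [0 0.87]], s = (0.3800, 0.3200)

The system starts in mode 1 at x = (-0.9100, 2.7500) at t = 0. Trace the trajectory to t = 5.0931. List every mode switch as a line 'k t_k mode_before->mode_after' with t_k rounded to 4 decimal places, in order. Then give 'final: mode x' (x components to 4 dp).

1 1.1988 1->0
2 2.4540 0->3
3 2.9586 3->1
4 4.2749 1->0
final: 0 -0.8306 2.8691

Mode 1: guard c·x = 9.5700 hit at Δt = 1.1988 (t = 1.1988), x⁻ = (-2.8686, 9.1436) → reset → x⁺ = (-3.1365, 8.8250), jump to mode 0
Mode 0: guard c·x = -1.4743 hit at Δt = 1.2552 (t = 2.4540), x⁻ = (-0.7746, 1.4741) → reset → x⁺ = (-0.9752, 1.4687), jump to mode 3
Mode 3: guard c·x = 2.1777 hit at Δt = 0.5046 (t = 2.9586), x⁻ = (-0.7659, 2.3938) → reset → x⁺ = (-0.2864, 2.4026), jump to mode 1
Mode 1: guard c·x = 9.5700 hit at Δt = 1.3163 (t = 4.2749), x⁻ = (-2.7083, 9.2033) → reset → x⁺ = (-2.9858, 8.8811), jump to mode 0
Mode 0: flow for 0.8182 to horizon, guard not reached → x = (-0.8306, 2.8691)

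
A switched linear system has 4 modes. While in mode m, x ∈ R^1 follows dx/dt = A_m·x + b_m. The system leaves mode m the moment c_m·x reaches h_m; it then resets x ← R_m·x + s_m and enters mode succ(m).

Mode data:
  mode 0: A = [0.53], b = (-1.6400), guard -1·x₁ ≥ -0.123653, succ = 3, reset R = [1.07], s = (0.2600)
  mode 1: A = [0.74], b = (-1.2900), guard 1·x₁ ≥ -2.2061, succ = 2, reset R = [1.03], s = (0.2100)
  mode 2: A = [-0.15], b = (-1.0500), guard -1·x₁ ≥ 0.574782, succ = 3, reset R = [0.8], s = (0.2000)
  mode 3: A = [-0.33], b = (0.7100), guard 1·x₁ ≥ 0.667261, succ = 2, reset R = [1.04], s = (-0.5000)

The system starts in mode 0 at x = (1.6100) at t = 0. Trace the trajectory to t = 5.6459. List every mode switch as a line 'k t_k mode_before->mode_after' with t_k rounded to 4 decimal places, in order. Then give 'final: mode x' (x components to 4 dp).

1 1.3091 0->3
2 1.8241 3->2
3 2.5775 2->3
4 4.0480 3->2
5 4.8014 2->3
final: 3 0.3267

Mode 0: guard c·x = -0.1237 hit at Δt = 1.3091 (t = 1.3091), x⁻ = (0.1237) → reset → x⁺ = (0.3923), jump to mode 3
Mode 3: guard c·x = 0.6673 hit at Δt = 0.5150 (t = 1.8241), x⁻ = (0.6673) → reset → x⁺ = (0.1940), jump to mode 2
Mode 2: guard c·x = 0.5748 hit at Δt = 0.7534 (t = 2.5775), x⁻ = (-0.5748) → reset → x⁺ = (-0.2598), jump to mode 3
Mode 3: guard c·x = 0.6673 hit at Δt = 1.4705 (t = 4.0480), x⁻ = (0.6673) → reset → x⁺ = (0.1940), jump to mode 2
Mode 2: guard c·x = 0.5748 hit at Δt = 0.7534 (t = 4.8014), x⁻ = (-0.5748) → reset → x⁺ = (-0.2598), jump to mode 3
Mode 3: flow for 0.8445 to horizon, guard not reached → x = (0.3267)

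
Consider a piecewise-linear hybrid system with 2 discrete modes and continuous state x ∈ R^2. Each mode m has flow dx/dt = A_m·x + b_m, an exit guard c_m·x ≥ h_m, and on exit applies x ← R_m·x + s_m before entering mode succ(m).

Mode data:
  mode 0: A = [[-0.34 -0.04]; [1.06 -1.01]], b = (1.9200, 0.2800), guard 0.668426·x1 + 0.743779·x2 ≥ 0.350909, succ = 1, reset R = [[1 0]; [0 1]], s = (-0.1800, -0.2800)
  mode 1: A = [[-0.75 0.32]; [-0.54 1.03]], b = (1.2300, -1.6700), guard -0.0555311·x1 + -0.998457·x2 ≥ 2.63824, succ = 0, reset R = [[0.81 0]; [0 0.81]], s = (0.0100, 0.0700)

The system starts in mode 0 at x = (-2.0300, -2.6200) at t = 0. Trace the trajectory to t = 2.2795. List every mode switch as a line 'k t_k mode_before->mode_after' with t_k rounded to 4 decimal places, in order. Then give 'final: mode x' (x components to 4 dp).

1 1.4341 0->1
2 1.9557 1->0
final: 0 1.2384 -1.1530

Mode 0: guard c·x = 0.3509 hit at Δt = 1.4341 (t = 1.4341), x⁻ = (1.0026, -0.4292) → reset → x⁺ = (0.8226, -0.7092), jump to mode 1
Mode 1: guard c·x = 2.6382 hit at Δt = 0.5216 (t = 1.9557), x⁻ = (0.8559, -2.6899) → reset → x⁺ = (0.7033, -2.1088), jump to mode 0
Mode 0: flow for 0.3238 to horizon, guard not reached → x = (1.2384, -1.1530)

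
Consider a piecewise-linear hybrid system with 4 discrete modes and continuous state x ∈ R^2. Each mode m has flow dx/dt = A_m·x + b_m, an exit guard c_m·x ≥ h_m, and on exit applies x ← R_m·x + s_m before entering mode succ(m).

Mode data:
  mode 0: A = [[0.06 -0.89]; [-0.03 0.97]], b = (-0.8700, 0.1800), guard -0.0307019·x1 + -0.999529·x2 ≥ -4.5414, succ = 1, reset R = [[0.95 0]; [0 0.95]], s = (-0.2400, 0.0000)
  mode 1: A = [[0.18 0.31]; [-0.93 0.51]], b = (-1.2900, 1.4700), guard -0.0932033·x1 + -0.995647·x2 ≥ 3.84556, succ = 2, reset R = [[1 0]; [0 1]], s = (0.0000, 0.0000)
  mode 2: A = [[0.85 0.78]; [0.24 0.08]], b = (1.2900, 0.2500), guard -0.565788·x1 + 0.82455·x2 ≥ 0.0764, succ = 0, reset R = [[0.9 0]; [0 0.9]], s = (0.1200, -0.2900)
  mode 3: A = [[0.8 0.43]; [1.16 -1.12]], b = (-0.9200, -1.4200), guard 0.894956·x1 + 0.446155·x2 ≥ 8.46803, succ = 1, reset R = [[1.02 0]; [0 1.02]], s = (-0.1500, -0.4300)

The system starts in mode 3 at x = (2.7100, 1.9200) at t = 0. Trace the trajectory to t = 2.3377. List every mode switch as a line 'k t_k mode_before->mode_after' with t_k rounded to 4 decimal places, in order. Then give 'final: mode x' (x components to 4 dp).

1 1.2785 3->1
final: 1 7.9992 -2.7021

Mode 3: guard c·x = 8.4680 hit at Δt = 1.2785 (t = 1.2785), x⁻ = (7.6466, 3.6415) → reset → x⁺ = (7.6495, 3.2843), jump to mode 1
Mode 1: flow for 1.0592 to horizon, guard not reached → x = (7.9992, -2.7021)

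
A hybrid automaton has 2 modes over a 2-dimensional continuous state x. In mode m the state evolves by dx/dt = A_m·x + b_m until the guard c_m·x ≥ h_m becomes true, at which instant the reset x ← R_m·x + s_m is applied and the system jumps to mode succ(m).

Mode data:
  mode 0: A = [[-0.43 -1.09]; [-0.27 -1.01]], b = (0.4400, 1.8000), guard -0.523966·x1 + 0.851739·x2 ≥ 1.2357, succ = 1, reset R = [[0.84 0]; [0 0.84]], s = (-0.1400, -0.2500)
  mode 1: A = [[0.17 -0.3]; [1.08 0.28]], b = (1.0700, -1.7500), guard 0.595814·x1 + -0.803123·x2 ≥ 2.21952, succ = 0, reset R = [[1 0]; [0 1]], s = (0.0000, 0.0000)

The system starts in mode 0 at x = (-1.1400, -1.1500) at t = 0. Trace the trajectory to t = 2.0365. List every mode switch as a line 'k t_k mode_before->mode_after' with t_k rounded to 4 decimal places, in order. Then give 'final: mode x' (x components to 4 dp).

Mode 0: guard c·x = 1.2357 hit at Δt = 1.3054 (t = 1.3054), x⁻ = (-0.5673, 1.1018) → reset → x⁺ = (-0.6166, 0.6755), jump to mode 1
Mode 1: flow for 0.7311 to horizon, guard not reached → x = (0.1556, -0.8356)

1 1.3054 0->1
final: 1 0.1556 -0.8356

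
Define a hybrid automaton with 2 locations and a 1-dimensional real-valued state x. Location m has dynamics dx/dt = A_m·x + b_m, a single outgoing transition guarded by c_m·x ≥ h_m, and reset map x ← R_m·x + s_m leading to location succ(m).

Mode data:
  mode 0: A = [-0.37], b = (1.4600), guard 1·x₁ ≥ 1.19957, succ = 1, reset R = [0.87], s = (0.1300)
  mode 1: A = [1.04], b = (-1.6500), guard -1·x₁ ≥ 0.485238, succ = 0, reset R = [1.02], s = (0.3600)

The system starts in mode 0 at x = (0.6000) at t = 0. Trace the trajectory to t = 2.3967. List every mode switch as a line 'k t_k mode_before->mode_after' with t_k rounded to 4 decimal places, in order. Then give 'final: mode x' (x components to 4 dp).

Mode 0: guard c·x = 1.1996 hit at Δt = 0.5337 (t = 0.5337), x⁻ = (1.1996) → reset → x⁺ = (1.1736), jump to mode 1
Mode 1: guard c·x = 0.4852 hit at Δt = 1.5509 (t = 2.0846), x⁻ = (-0.4852) → reset → x⁺ = (-0.1349), jump to mode 0
Mode 0: flow for 0.3121 to horizon, guard not reached → x = (0.3101)

1 0.5337 0->1
2 2.0846 1->0
final: 0 0.3101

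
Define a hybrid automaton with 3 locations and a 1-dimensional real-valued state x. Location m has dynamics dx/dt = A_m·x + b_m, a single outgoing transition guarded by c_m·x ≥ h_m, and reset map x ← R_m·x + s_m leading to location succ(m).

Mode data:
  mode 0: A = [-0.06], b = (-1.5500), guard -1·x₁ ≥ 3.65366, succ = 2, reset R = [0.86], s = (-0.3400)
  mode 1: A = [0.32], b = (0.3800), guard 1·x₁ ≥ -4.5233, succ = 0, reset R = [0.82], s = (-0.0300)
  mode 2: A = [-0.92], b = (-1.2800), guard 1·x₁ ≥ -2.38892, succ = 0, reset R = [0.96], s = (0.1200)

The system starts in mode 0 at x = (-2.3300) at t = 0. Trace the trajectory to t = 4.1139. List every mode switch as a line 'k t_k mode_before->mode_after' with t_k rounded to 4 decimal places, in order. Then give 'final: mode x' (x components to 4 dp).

1 0.9661 0->2
2 1.7704 2->0
3 2.8472 0->2
4 3.6515 2->0
final: 0 -2.8208

Mode 0: guard c·x = 3.6537 hit at Δt = 0.9661 (t = 0.9661), x⁻ = (-3.6537) → reset → x⁺ = (-3.4821), jump to mode 2
Mode 2: guard c·x = -2.3889 hit at Δt = 0.8043 (t = 1.7704), x⁻ = (-2.3889) → reset → x⁺ = (-2.1734), jump to mode 0
Mode 0: guard c·x = 3.6537 hit at Δt = 1.0768 (t = 2.8472), x⁻ = (-3.6537) → reset → x⁺ = (-3.4821), jump to mode 2
Mode 2: guard c·x = -2.3889 hit at Δt = 0.8043 (t = 3.6515), x⁻ = (-2.3889) → reset → x⁺ = (-2.1734), jump to mode 0
Mode 0: flow for 0.4624 to horizon, guard not reached → x = (-2.8208)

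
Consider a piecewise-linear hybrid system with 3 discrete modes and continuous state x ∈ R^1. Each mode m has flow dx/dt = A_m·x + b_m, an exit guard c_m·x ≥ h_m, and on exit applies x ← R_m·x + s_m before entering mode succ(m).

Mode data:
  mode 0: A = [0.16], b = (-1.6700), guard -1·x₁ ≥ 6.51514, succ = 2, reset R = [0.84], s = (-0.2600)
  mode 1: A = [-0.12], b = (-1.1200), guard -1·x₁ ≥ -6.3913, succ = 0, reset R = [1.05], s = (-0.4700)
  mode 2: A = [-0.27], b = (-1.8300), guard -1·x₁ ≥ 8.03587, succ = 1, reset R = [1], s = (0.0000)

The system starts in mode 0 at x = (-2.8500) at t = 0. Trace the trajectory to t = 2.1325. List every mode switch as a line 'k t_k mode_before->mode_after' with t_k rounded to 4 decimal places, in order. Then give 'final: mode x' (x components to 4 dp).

Mode 0: guard c·x = 6.5151 hit at Δt = 1.5225 (t = 1.5225), x⁻ = (-6.5151) → reset → x⁺ = (-5.7327), jump to mode 2
Mode 2: flow for 0.6100 to horizon, guard not reached → x = (-5.8914)

1 1.5225 0->2
final: 2 -5.8914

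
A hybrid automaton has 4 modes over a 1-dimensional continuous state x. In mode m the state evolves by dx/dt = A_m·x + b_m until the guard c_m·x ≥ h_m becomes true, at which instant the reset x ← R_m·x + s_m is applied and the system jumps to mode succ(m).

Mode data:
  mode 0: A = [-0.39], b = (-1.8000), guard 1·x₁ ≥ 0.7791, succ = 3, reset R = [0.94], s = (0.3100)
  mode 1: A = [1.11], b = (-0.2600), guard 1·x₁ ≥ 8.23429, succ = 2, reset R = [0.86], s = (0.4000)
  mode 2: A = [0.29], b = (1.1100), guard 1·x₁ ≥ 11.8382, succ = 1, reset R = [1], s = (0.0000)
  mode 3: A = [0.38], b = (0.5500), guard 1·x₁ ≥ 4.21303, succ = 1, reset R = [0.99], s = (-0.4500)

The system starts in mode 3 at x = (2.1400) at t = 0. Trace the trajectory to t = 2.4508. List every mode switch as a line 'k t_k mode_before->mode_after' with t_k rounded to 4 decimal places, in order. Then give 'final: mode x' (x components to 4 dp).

Mode 3: guard c·x = 4.2130 hit at Δt = 1.2002 (t = 1.2002), x⁻ = (4.2130) → reset → x⁺ = (3.7209), jump to mode 1
Mode 1: guard c·x = 8.2343 hit at Δt = 0.7482 (t = 1.9484), x⁻ = (8.2343) → reset → x⁺ = (7.4815), jump to mode 2
Mode 2: flow for 0.5024 to horizon, guard not reached → x = (9.2553)

1 1.2002 3->1
2 1.9484 1->2
final: 2 9.2553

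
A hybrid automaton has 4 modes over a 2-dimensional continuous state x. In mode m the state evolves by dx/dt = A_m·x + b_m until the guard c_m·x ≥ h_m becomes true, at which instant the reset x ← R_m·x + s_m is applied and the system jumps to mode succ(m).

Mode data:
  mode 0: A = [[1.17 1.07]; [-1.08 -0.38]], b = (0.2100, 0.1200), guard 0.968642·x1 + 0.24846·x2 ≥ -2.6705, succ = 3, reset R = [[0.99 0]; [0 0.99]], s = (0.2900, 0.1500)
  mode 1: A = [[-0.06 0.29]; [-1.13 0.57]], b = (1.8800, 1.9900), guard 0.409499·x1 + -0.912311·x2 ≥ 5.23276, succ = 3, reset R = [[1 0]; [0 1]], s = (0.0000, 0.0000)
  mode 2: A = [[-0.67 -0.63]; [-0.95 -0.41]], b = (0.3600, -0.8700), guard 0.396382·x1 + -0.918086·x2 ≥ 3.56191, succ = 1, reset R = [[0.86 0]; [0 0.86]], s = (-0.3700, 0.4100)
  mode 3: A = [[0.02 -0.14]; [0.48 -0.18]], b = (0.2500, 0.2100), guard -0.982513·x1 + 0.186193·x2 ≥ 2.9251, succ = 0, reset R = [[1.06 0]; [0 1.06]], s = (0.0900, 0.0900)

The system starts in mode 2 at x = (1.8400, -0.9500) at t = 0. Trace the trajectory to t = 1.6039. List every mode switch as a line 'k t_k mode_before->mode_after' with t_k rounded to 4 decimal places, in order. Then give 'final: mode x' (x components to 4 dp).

Mode 2: guard c·x = 3.5619 hit at Δt = 1.0562 (t = 1.0562), x⁻ = (2.1807, -2.9382) → reset → x⁺ = (1.5054, -2.1168), jump to mode 1
Mode 1: flow for 0.5477 to horizon, guard not reached → x = (2.0842, -2.9148)

1 1.0562 2->1
final: 1 2.0842 -2.9148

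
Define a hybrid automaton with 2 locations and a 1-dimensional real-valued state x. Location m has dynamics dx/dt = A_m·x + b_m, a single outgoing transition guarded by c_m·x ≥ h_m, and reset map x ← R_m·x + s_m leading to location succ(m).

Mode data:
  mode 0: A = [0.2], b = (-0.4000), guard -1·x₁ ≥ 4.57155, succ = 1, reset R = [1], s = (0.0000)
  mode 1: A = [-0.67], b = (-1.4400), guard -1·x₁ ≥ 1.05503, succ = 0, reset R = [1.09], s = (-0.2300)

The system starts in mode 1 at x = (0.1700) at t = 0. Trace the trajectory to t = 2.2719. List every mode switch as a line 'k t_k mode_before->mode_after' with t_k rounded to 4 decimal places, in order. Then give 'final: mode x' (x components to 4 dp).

Mode 1: guard c·x = 1.0550 hit at Δt = 1.1212 (t = 1.1212), x⁻ = (-1.0550) → reset → x⁺ = (-1.3800), jump to mode 0
Mode 0: flow for 1.1507 to horizon, guard not reached → x = (-2.2546)

1 1.1212 1->0
final: 0 -2.2546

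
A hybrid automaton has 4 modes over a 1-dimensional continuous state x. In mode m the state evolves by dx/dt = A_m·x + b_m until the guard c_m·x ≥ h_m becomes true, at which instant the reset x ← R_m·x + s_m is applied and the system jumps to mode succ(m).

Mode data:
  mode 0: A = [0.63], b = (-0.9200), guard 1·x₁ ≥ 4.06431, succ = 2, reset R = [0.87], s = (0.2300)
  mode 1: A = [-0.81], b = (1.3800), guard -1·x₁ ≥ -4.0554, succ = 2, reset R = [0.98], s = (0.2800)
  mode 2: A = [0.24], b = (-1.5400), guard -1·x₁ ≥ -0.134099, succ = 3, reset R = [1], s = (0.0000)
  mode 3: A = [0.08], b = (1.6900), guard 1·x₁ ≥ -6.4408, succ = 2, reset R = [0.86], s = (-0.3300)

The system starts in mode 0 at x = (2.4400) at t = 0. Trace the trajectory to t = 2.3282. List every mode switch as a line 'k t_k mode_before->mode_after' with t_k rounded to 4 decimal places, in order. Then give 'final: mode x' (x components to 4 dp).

1 1.5517 0->2
final: 2 3.2229

Mode 0: guard c·x = 4.0643 hit at Δt = 1.5517 (t = 1.5517), x⁻ = (4.0643) → reset → x⁺ = (3.7659), jump to mode 2
Mode 2: flow for 0.7765 to horizon, guard not reached → x = (3.2229)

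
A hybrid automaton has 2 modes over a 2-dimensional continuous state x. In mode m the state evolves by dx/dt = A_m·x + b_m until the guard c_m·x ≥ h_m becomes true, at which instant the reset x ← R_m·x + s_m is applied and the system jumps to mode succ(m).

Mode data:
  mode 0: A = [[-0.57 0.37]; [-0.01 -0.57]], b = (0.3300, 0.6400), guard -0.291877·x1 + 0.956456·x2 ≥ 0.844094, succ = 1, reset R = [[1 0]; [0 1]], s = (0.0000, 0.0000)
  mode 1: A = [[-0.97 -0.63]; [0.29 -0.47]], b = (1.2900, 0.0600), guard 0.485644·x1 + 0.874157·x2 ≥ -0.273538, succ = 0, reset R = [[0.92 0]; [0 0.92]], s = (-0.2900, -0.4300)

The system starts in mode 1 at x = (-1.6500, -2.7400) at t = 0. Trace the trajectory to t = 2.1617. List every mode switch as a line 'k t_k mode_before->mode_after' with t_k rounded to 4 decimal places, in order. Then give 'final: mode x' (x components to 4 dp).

1 1.4690 1->0
final: 0 0.7003 -0.6325

Mode 1: guard c·x = -0.2735 hit at Δt = 1.4690 (t = 1.4690), x⁻ = (1.4815, -1.1360) → reset → x⁺ = (1.0730, -1.4751), jump to mode 0
Mode 0: flow for 0.6927 to horizon, guard not reached → x = (0.7003, -0.6325)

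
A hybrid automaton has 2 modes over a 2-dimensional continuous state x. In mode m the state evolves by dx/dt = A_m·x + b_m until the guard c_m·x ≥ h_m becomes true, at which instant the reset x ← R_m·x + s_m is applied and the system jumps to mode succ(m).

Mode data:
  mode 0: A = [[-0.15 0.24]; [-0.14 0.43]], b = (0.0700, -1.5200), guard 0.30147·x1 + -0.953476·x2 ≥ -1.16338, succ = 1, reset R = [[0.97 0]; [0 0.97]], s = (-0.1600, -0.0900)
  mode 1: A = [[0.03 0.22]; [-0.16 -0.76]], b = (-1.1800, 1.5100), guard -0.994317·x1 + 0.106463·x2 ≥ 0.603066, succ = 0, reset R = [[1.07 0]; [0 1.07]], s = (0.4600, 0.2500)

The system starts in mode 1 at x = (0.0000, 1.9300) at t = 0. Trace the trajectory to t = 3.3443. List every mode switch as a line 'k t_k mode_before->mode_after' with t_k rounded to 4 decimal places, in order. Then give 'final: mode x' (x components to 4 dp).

1 0.5228 1->0
2 1.7795 0->1
3 2.8214 1->0
final: 0 0.2621 1.6566

Mode 1: guard c·x = 0.6031 hit at Δt = 0.5228 (t = 0.5228), x⁻ = (-0.3963, 1.9632) → reset → x⁺ = (0.0359, 2.3506), jump to mode 0
Mode 0: guard c·x = -1.1634 hit at Δt = 1.2567 (t = 1.7795), x⁻ = (0.6383, 1.4220) → reset → x⁺ = (0.4592, 1.2893), jump to mode 1
Mode 1: guard c·x = 0.6031 hit at Δt = 1.0419 (t = 2.8214), x⁻ = (-0.4270, 1.6762) → reset → x⁺ = (0.0031, 2.0436), jump to mode 0
Mode 0: flow for 0.5229 to horizon, guard not reached → x = (0.2621, 1.6566)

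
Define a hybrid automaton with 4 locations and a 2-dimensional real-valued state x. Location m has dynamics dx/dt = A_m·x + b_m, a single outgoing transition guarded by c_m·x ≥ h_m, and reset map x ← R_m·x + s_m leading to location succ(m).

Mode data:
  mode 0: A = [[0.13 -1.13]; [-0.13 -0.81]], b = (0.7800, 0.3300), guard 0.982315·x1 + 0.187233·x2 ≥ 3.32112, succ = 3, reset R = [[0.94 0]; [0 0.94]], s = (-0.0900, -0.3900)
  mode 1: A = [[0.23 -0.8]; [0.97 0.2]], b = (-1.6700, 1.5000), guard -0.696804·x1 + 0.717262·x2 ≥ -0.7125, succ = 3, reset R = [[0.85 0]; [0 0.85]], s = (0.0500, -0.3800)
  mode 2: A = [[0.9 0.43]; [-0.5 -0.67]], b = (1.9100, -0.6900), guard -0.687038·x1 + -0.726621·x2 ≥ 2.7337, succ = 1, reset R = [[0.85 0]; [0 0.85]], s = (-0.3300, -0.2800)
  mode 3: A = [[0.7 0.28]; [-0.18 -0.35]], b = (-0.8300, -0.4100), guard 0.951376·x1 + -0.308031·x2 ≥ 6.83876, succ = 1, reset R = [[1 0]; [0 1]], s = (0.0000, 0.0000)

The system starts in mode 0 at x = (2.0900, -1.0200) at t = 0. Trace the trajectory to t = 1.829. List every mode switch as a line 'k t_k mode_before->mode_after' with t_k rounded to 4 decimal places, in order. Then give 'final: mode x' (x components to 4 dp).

Mode 0: guard c·x = 3.3211 hit at Δt = 0.6928 (t = 0.6928), x⁻ = (3.4962, -0.6051) → reset → x⁺ = (3.1965, -0.9588), jump to mode 3
Mode 3: flow for 1.1362 to horizon, guard not reached → x = (5.0169, -1.7148)

1 0.6928 0->3
final: 3 5.0169 -1.7148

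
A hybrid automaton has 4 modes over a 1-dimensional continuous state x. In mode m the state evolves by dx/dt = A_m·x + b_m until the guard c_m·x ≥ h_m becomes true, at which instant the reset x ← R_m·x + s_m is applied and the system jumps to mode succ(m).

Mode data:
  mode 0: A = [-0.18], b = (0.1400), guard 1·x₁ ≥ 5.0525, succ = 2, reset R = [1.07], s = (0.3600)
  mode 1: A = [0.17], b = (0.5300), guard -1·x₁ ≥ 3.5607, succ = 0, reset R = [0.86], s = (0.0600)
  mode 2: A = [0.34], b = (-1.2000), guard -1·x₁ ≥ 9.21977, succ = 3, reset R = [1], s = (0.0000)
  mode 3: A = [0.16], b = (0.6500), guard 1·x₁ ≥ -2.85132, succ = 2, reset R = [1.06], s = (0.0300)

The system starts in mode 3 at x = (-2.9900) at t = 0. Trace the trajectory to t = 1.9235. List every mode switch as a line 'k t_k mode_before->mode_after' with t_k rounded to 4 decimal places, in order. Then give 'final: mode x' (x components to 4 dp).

1 0.7600 3->2
final: 2 -6.1571

Mode 3: guard c·x = -2.8513 hit at Δt = 0.7600 (t = 0.7600), x⁻ = (-2.8513) → reset → x⁺ = (-2.9924), jump to mode 2
Mode 2: flow for 1.1635 to horizon, guard not reached → x = (-6.1571)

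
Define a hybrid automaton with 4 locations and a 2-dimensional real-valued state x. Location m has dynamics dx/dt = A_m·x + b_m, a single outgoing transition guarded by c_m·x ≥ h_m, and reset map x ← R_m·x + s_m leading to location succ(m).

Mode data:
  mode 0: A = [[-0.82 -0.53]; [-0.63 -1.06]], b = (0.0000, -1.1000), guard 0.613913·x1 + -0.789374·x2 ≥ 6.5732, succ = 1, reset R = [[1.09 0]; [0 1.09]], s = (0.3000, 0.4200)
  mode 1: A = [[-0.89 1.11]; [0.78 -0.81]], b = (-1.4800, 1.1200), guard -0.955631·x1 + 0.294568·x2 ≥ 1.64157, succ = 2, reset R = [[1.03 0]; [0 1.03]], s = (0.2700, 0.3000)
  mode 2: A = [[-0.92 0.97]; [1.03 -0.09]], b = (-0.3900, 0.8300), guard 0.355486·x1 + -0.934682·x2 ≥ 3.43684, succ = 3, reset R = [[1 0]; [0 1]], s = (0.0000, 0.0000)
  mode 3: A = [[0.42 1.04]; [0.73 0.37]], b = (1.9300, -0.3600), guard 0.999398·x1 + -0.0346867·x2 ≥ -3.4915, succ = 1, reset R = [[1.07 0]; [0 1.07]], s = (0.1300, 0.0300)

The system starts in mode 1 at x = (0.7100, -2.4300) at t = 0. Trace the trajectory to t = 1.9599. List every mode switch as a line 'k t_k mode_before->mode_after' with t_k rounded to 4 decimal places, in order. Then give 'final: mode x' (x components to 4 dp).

1 1.4516 1->2
final: 2 -1.4592 -0.7443

Mode 1: guard c·x = 1.6416 hit at Δt = 1.4516 (t = 1.4516), x⁻ = (-1.9202, -0.6565) → reset → x⁺ = (-1.7078, -0.3762), jump to mode 2
Mode 2: flow for 0.5083 to horizon, guard not reached → x = (-1.4592, -0.7443)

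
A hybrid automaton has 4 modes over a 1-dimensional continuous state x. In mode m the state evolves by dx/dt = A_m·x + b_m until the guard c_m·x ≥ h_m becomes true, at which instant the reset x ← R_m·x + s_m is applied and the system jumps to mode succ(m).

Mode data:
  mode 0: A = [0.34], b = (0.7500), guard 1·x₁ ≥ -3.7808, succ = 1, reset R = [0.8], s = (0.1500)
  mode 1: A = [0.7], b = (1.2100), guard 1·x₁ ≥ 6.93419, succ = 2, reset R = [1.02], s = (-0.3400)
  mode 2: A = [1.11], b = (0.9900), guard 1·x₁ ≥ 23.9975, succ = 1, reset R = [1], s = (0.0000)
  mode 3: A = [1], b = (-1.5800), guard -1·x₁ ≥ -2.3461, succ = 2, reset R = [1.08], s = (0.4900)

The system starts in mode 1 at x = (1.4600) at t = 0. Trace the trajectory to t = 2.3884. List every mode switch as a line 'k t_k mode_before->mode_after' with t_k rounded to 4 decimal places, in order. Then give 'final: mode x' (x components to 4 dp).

1 1.4278 1->2
final: 2 21.2543

Mode 1: guard c·x = 6.9342 hit at Δt = 1.4278 (t = 1.4278), x⁻ = (6.9342) → reset → x⁺ = (6.7329), jump to mode 2
Mode 2: flow for 0.9606 to horizon, guard not reached → x = (21.2543)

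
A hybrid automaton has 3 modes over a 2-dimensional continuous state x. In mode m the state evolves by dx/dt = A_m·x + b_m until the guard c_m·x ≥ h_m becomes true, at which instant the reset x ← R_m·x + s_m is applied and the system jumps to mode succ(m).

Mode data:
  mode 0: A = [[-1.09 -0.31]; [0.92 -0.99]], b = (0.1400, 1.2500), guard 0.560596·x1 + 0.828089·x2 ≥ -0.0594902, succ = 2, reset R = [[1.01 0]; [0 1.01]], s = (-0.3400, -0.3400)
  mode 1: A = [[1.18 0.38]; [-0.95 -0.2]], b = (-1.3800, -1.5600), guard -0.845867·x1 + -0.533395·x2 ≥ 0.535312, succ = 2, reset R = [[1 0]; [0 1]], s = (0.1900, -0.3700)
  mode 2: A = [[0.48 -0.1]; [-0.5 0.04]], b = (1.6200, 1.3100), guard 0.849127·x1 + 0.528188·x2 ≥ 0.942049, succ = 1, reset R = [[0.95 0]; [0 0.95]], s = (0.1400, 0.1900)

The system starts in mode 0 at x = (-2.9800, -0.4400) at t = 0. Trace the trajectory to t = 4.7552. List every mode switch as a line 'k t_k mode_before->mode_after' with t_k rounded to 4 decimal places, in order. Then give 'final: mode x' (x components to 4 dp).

Mode 0: guard c·x = -0.0595 hit at Δt = 1.5855 (t = 1.5855), x⁻ = (-0.3742, 0.1815) → reset → x⁺ = (-0.7179, -0.1567), jump to mode 2
Mode 2: guard c·x = 0.9420 hit at Δt = 0.8095 (t = 2.3950), x⁻ = (0.5033, 0.9745) → reset → x⁺ = (0.6181, 1.1158), jump to mode 1
Mode 1: guard c·x = 0.5353 hit at Δt = 0.9129 (t = 3.3079), x⁻ = (-0.2493, -0.6082) → reset → x⁺ = (-0.0593, -0.9782), jump to mode 2
Mode 2: guard c·x = 0.9420 hit at Δt = 0.6893 (t = 3.9972), x⁻ = (1.2914, -0.2925) → reset → x⁺ = (1.3668, -0.0879), jump to mode 1
Mode 1: flow for 0.7580 to horizon, guard not reached → x = (1.2022, -2.0694)

1 1.5855 0->2
2 2.3950 2->1
3 3.3079 1->2
4 3.9972 2->1
final: 1 1.2022 -2.0694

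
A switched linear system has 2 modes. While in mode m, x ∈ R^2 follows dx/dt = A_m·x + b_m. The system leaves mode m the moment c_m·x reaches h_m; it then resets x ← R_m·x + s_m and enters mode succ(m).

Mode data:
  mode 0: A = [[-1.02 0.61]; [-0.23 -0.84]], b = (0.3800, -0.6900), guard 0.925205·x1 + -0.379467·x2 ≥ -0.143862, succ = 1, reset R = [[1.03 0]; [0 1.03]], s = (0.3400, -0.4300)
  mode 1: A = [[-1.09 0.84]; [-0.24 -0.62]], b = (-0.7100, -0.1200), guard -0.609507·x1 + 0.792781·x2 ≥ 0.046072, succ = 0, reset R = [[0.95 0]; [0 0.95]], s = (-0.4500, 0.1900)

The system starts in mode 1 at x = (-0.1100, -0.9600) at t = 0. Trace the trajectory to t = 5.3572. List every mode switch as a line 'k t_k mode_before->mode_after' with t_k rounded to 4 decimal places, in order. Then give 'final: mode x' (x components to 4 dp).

1 0.8853 1->0
2 1.8729 0->1
3 2.7969 1->0
4 3.7717 0->1
5 4.6947 1->0
final: 0 -0.5279 -0.4390

Mode 1: guard c·x = 0.0461 hit at Δt = 0.8853 (t = 0.8853), x⁻ = (-0.7849, -0.5454) → reset → x⁺ = (-1.1957, -0.3281), jump to mode 0
Mode 0: guard c·x = -0.1439 hit at Δt = 0.9876 (t = 1.8729), x⁻ = (-0.3632, -0.5064) → reset → x⁺ = (-0.0341, -0.9516), jump to mode 1
Mode 1: guard c·x = 0.0461 hit at Δt = 0.9240 (t = 2.7969), x⁻ = (-0.7686, -0.5328) → reset → x⁺ = (-1.1802, -0.3162), jump to mode 0
Mode 0: guard c·x = -0.1439 hit at Δt = 0.9748 (t = 3.7717), x⁻ = (-0.3608, -0.5005) → reset → x⁺ = (-0.0316, -0.9455), jump to mode 1
Mode 1: guard c·x = 0.0461 hit at Δt = 0.9230 (t = 4.6947), x⁻ = (-0.7654, -0.5303) → reset → x⁺ = (-1.1771, -0.3138), jump to mode 0
Mode 0: flow for 0.6625 to horizon, guard not reached → x = (-0.5279, -0.4390)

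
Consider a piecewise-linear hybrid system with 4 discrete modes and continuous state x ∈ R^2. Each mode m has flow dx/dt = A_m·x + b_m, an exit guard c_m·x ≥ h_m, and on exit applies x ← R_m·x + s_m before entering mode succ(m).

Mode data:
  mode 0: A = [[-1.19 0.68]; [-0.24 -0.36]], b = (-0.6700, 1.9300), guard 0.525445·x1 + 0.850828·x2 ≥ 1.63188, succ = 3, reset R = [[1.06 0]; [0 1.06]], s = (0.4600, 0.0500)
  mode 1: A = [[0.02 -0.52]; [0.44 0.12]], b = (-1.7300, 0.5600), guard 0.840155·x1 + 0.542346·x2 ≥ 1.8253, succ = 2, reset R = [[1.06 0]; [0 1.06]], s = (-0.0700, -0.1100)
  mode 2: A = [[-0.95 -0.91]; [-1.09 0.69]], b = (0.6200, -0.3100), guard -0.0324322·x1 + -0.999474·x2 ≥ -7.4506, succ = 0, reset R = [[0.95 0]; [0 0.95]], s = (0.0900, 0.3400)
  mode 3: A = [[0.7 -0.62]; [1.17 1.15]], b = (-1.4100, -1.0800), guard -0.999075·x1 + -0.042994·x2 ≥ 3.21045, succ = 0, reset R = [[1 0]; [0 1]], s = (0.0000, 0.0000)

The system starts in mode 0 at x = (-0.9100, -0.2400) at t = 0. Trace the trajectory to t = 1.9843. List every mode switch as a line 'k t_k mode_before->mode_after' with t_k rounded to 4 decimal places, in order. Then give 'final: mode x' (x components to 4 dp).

Mode 0: guard c·x = 1.6319 hit at Δt = 1.2906 (t = 1.2906), x⁻ = (-0.0821, 1.9687) → reset → x⁺ = (0.3730, 2.1368), jump to mode 3
Mode 3: flow for 0.6937 to horizon, guard not reached → x = (-2.0899, 2.8908)

1 1.2906 0->3
final: 3 -2.0899 2.8908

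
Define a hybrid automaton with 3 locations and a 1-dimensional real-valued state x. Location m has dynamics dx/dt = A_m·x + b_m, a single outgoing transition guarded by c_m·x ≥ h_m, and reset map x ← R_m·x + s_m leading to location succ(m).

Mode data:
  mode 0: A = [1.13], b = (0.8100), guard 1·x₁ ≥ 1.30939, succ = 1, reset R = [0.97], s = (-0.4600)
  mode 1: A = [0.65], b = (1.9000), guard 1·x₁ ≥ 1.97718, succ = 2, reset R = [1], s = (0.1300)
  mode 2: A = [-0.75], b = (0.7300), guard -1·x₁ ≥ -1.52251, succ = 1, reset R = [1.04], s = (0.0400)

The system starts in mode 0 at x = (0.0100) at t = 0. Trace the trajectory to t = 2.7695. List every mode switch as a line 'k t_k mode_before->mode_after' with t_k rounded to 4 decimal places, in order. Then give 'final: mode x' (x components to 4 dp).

1 0.9073 0->1
2 1.3258 1->2
3 2.2924 2->1
4 2.4077 1->2
final: 2 1.8377

Mode 0: guard c·x = 1.3094 hit at Δt = 0.9073 (t = 0.9073), x⁻ = (1.3094) → reset → x⁺ = (0.8101), jump to mode 1
Mode 1: guard c·x = 1.9772 hit at Δt = 0.4185 (t = 1.3258), x⁻ = (1.9772) → reset → x⁺ = (2.1072), jump to mode 2
Mode 2: guard c·x = -1.5225 hit at Δt = 0.9666 (t = 2.2924), x⁻ = (1.5225) → reset → x⁺ = (1.6234), jump to mode 1
Mode 1: guard c·x = 1.9772 hit at Δt = 0.1153 (t = 2.4077), x⁻ = (1.9772) → reset → x⁺ = (2.1072), jump to mode 2
Mode 2: flow for 0.3618 to horizon, guard not reached → x = (1.8377)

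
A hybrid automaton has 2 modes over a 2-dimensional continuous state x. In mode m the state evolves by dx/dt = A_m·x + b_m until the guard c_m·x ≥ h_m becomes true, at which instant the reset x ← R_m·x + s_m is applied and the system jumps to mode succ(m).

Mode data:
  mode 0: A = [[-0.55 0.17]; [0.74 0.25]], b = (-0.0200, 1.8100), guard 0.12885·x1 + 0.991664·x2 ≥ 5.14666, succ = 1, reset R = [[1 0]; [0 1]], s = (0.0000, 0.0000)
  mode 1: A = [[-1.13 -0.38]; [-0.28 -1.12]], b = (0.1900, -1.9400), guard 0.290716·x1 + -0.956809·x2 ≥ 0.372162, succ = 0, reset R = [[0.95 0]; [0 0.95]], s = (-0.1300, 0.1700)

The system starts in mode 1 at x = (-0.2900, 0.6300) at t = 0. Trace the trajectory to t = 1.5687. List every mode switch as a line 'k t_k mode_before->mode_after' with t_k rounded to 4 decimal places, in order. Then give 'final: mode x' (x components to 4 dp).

1 0.5351 1->0
final: 0 -0.0287 1.7209

Mode 1: guard c·x = 0.3722 hit at Δt = 0.5351 (t = 0.5351), x⁻ = (-0.0832, -0.4142) → reset → x⁺ = (-0.2090, -0.2235), jump to mode 0
Mode 0: flow for 1.0336 to horizon, guard not reached → x = (-0.0287, 1.7209)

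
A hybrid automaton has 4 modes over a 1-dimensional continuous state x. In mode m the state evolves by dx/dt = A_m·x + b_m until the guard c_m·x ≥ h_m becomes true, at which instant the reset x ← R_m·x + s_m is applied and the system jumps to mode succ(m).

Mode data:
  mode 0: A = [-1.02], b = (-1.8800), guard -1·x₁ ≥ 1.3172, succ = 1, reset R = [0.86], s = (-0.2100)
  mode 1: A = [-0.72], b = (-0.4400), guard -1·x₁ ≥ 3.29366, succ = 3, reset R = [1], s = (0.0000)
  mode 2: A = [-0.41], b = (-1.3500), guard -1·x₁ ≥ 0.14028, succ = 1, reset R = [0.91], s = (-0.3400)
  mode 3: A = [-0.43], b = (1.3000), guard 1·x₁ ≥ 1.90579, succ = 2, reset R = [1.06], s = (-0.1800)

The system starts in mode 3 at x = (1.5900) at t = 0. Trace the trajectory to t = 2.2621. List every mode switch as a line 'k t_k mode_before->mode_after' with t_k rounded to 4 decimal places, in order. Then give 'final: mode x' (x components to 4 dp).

Mode 3: guard c·x = 1.9058 hit at Δt = 0.5788 (t = 0.5788), x⁻ = (1.9058) → reset → x⁺ = (1.8401), jump to mode 2
Mode 2: guard c·x = 0.1403 hit at Δt = 1.1890 (t = 1.7678), x⁻ = (-0.1403) → reset → x⁺ = (-0.4677), jump to mode 1
Mode 1: flow for 0.4943 to horizon, guard not reached → x = (-0.5106)

1 0.5788 3->2
2 1.7678 2->1
final: 1 -0.5106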